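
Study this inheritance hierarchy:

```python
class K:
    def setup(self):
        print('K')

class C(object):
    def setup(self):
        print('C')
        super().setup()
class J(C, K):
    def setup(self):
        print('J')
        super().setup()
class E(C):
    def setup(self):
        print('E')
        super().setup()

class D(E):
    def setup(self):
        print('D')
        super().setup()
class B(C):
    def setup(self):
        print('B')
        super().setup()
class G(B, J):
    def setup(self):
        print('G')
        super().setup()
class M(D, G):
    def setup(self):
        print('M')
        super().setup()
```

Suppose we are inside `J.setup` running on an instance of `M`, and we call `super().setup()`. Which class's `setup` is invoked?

L[M] = M + merge(L[D], L[G], [D G])
  take D:  [D E C object] + [G B J C K object] + [D G]
  take E:  [E C object] + [G B J C K object] + [G]
  take G:  [C object] + [G B J C K object] + [G]
  take B:  [C object] + [B J C K object]
  take J:  [C object] + [J C K object]
  take C:  [C object] + [C K object]
  take K:  [object] + [K object]
  take object:  [object] + [object]
MRO: M D E G B J C K object
super() in J.setup on a M instance goes to the class after J in M's MRO: C.

C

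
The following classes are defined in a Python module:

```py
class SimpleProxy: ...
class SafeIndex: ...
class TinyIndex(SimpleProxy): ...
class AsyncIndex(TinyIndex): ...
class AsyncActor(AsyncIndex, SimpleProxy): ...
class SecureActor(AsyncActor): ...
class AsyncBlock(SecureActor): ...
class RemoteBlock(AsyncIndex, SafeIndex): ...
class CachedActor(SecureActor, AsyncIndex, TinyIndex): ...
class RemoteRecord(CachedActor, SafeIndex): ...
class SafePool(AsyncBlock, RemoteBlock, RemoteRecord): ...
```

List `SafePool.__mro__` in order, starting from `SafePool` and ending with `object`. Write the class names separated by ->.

SafePool -> AsyncBlock -> RemoteBlock -> RemoteRecord -> CachedActor -> SecureActor -> AsyncActor -> AsyncIndex -> TinyIndex -> SimpleProxy -> SafeIndex -> object

L[SafePool] = SafePool + merge(L[AsyncBlock], L[RemoteBlock], L[RemoteRecord], [AsyncBlock RemoteBlock RemoteRecord])
  take AsyncBlock:  [AsyncBlock SecureActor AsyncActor AsyncIndex TinyIndex SimpleProxy object] + [RemoteBlock AsyncIndex TinyIndex SimpleProxy SafeIndex object] + [RemoteRecord CachedActor SecureActor AsyncActor AsyncIndex TinyIndex SimpleProxy SafeIndex object] + [AsyncBlock RemoteBlock RemoteRecord]
  take RemoteBlock:  [SecureActor AsyncActor AsyncIndex TinyIndex SimpleProxy object] + [RemoteBlock AsyncIndex TinyIndex SimpleProxy SafeIndex object] + [RemoteRecord CachedActor SecureActor AsyncActor AsyncIndex TinyIndex SimpleProxy SafeIndex object] + [RemoteBlock RemoteRecord]
  take RemoteRecord:  [SecureActor AsyncActor AsyncIndex TinyIndex SimpleProxy object] + [AsyncIndex TinyIndex SimpleProxy SafeIndex object] + [RemoteRecord CachedActor SecureActor AsyncActor AsyncIndex TinyIndex SimpleProxy SafeIndex object] + [RemoteRecord]
  take CachedActor:  [SecureActor AsyncActor AsyncIndex TinyIndex SimpleProxy object] + [AsyncIndex TinyIndex SimpleProxy SafeIndex object] + [CachedActor SecureActor AsyncActor AsyncIndex TinyIndex SimpleProxy SafeIndex object]
  take SecureActor:  [SecureActor AsyncActor AsyncIndex TinyIndex SimpleProxy object] + [AsyncIndex TinyIndex SimpleProxy SafeIndex object] + [SecureActor AsyncActor AsyncIndex TinyIndex SimpleProxy SafeIndex object]
  take AsyncActor:  [AsyncActor AsyncIndex TinyIndex SimpleProxy object] + [AsyncIndex TinyIndex SimpleProxy SafeIndex object] + [AsyncActor AsyncIndex TinyIndex SimpleProxy SafeIndex object]
  take AsyncIndex:  [AsyncIndex TinyIndex SimpleProxy object] + [AsyncIndex TinyIndex SimpleProxy SafeIndex object] + [AsyncIndex TinyIndex SimpleProxy SafeIndex object]
  take TinyIndex:  [TinyIndex SimpleProxy object] + [TinyIndex SimpleProxy SafeIndex object] + [TinyIndex SimpleProxy SafeIndex object]
  take SimpleProxy:  [SimpleProxy object] + [SimpleProxy SafeIndex object] + [SimpleProxy SafeIndex object]
  take SafeIndex:  [object] + [SafeIndex object] + [SafeIndex object]
  take object:  [object] + [object] + [object]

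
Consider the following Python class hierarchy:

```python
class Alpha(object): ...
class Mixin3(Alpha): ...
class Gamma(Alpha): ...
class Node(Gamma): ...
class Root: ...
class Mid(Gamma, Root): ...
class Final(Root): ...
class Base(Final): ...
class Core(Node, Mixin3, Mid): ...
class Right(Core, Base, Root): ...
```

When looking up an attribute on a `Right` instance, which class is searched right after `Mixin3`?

L[Right] = Right + merge(L[Core], L[Base], L[Root], [Core Base Root])
  take Core:  [Core Node Mixin3 Mid Gamma Alpha Root object] + [Base Final Root object] + [Root object] + [Core Base Root]
  take Node:  [Node Mixin3 Mid Gamma Alpha Root object] + [Base Final Root object] + [Root object] + [Base Root]
  take Mixin3:  [Mixin3 Mid Gamma Alpha Root object] + [Base Final Root object] + [Root object] + [Base Root]
  take Mid:  [Mid Gamma Alpha Root object] + [Base Final Root object] + [Root object] + [Base Root]
  take Gamma:  [Gamma Alpha Root object] + [Base Final Root object] + [Root object] + [Base Root]
  take Alpha:  [Alpha Root object] + [Base Final Root object] + [Root object] + [Base Root]
  take Base:  [Root object] + [Base Final Root object] + [Root object] + [Base Root]
  take Final:  [Root object] + [Final Root object] + [Root object] + [Root]
  take Root:  [Root object] + [Root object] + [Root object] + [Root]
  take object:  [object] + [object] + [object]
MRO: Right Core Node Mixin3 Mid Gamma Alpha Base Final Root object
Mixin3 is at position 3; next is Mid.

Mid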